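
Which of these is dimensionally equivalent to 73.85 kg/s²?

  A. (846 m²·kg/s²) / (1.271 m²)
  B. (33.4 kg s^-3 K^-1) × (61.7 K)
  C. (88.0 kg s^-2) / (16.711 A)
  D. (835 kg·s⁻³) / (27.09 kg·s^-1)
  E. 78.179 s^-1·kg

Reference: kg·s⁻².
Each option:
  A. [kg·m²·s⁻²] / [m²] = kg·s⁻²  ← same
  B. [kg·s⁻³·K⁻¹] · [K] = kg·s⁻³
  C. [kg·s⁻²] / [A] = kg·s⁻²·A⁻¹
  D. [kg·s⁻³] / [kg·s⁻¹] = s⁻²
  E. kg·s⁻¹
Only A. matches kg·s⁻².

A.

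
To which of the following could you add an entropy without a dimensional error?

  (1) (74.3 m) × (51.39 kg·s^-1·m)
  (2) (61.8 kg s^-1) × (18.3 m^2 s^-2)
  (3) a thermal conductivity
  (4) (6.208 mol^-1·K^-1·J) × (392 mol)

(4)

Reference: [entropy] = kg·m²·s⁻²·K⁻¹.
Each option:
  (1) [m] · [kg·m·s⁻¹] = kg·m²·s⁻¹
  (2) [kg·s⁻¹] · [m²·s⁻²] = kg·m²·s⁻³
  (3) [thermal conductivity] = kg·m·s⁻³·K⁻¹
  (4) [kg·m²·s⁻²·K⁻¹·mol⁻¹] · [mol] = kg·m²·s⁻²·K⁻¹  ← same
Only (4) matches kg·m²·s⁻²·K⁻¹.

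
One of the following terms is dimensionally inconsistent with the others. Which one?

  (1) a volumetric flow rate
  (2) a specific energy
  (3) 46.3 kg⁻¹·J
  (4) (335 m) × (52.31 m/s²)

(1)

In SI base units:
  (1) [volumetric flow rate] = m³·s⁻¹
  (2) [specific energy] = m²·s⁻²
  (3) J·kg⁻¹ = N·m·kg⁻¹ = m²·s⁻²
  (4) [m] · [m·s⁻²] = m²·s⁻²
All reduce to m²·s⁻² except (1), which is m³·s⁻¹.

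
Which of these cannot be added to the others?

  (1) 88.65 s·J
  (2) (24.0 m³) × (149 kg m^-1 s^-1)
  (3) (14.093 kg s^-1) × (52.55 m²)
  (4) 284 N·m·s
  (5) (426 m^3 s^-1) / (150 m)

(5)

Reduce each to base SI dimensions:
  (1) J·s = N·m·s = kg·m²·s⁻¹
  (2) [m³] · [kg·m⁻¹·s⁻¹] = kg·m²·s⁻¹
  (3) [kg·s⁻¹] · [m²] = kg·m²·s⁻¹
  (4) N·m·s = kg·m·s⁻²·m·s = kg·m²·s⁻¹
  (5) [m³·s⁻¹] / [m] = m²·s⁻¹
All reduce to kg·m²·s⁻¹ except (5), which is m²·s⁻¹.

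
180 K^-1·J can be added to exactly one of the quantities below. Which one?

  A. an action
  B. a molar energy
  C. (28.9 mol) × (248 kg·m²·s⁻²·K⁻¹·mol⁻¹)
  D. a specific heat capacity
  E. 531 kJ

C.

Reference: J·K⁻¹ = N·m·K⁻¹ = kg·m²·s⁻²·K⁻¹.
Each option:
  A. [action] = kg·m²·s⁻¹
  B. [molar energy] = kg·m²·s⁻²·mol⁻¹
  C. [mol] · [kg·m²·s⁻²·K⁻¹·mol⁻¹] = kg·m²·s⁻²·K⁻¹  ← same
  D. [specific heat capacity] = m²·s⁻²·K⁻¹
  E. J = N·m = kg·m²·s⁻²
Only C. matches kg·m²·s⁻²·K⁻¹.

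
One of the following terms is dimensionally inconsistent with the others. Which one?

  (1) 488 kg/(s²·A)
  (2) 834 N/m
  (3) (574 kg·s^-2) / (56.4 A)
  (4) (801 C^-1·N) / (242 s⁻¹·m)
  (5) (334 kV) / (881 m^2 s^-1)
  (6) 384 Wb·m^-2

(2)

Work out the base dimensions of each:
  (1) kg·s⁻²·A⁻¹
  (2) N·m⁻¹ = kg·m·s⁻²·m⁻¹ = kg·s⁻²
  (3) [kg·s⁻²] / [A] = kg·s⁻²·A⁻¹
  (4) [kg·m·s⁻³·A⁻¹] / [m·s⁻¹] = kg·s⁻²·A⁻¹
  (5) [kg·m²·s⁻³·A⁻¹] / [m²·s⁻¹] = kg·s⁻²·A⁻¹
  (6) Wb·m⁻² = V·s·m⁻² = kg·s⁻²·A⁻¹
All reduce to kg·s⁻²·A⁻¹ except (2), which is kg·s⁻².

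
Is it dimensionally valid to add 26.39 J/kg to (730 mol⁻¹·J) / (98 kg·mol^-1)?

Expand each in SI base units:
  26.39 J/kg:  J·kg⁻¹ = N·m·kg⁻¹ = m²·s⁻²
  (730 mol⁻¹·J) / (98 kg·mol^-1):  [kg·m²·s⁻²·mol⁻¹] / [kg·mol⁻¹] = m²·s⁻²
Both are m²·s⁻², so they have the same dimensions and can be added.

Yes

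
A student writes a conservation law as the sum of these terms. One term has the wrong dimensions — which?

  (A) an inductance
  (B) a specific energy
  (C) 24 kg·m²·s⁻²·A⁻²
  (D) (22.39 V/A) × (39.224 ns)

(B)

Expand each in SI base units:
  (A) [inductance] = kg·m²·s⁻²·A⁻²
  (B) [specific energy] = m²·s⁻²
  (C) kg·m²·s⁻²·A⁻²
  (D) [kg·m²·s⁻³·A⁻²] · [s] = kg·m²·s⁻²·A⁻²
All reduce to kg·m²·s⁻²·A⁻² except (B), which is m²·s⁻².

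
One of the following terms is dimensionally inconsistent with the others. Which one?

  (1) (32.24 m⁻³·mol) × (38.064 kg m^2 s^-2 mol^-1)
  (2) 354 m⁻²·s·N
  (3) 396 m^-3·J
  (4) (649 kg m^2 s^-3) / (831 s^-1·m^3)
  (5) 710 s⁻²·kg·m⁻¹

(2)

Reduce each to base SI dimensions:
  (1) [m⁻³·mol] · [kg·m²·s⁻²·mol⁻¹] = kg·m⁻¹·s⁻²
  (2) N·s·m⁻² = kg·m·s⁻²·s·m⁻² = kg·m⁻¹·s⁻¹
  (3) J·m⁻³ = N·m·m⁻³ = kg·m⁻¹·s⁻²
  (4) [kg·m²·s⁻³] / [m³·s⁻¹] = kg·m⁻¹·s⁻²
  (5) kg·m⁻¹·s⁻²
All reduce to kg·m⁻¹·s⁻² except (2), which is kg·m⁻¹·s⁻¹.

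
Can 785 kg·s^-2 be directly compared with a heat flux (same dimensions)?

No

Dimensions:
  785 kg·s^-2:  kg·s⁻²
  a heat flux:  [heat flux] = kg·s⁻³
kg·s⁻² ≠ kg·s⁻³, so they cannot be added.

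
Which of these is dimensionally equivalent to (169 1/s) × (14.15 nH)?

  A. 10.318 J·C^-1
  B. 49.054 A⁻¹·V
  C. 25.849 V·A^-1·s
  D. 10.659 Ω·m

Reference: [s⁻¹] · [kg·m²·s⁻²·A⁻²] = kg·m²·s⁻³·A⁻².
Each option:
  A. J·C⁻¹ = N·m·(s·A)⁻¹ = kg·m²·s⁻³·A⁻¹
  B. V·A⁻¹ = J·C⁻¹·A⁻¹ = kg·m²·s⁻³·A⁻²  ← same
  C. V·s·A⁻¹ = J·C⁻¹·s·A⁻¹ = kg·m²·s⁻²·A⁻²
  D. Ω·m = V·A⁻¹·m = kg·m³·s⁻³·A⁻²
Only B. matches kg·m²·s⁻³·A⁻².

B.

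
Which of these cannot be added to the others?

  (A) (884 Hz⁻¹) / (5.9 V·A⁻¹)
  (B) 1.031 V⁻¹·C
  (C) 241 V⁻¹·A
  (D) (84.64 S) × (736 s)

(C)

In SI base units:
  (A) [s] / [kg·m²·s⁻³·A⁻²] = kg⁻¹·m⁻²·s⁴·A²
  (B) C·V⁻¹ = s·A·(J·C⁻¹)⁻¹ = kg⁻¹·m⁻²·s⁴·A²
  (C) A·V⁻¹ = A·(J·C⁻¹)⁻¹ = kg⁻¹·m⁻²·s³·A²
  (D) [kg⁻¹·m⁻²·s³·A²] · [s] = kg⁻¹·m⁻²·s⁴·A²
All reduce to kg⁻¹·m⁻²·s⁴·A² except (C), which is kg⁻¹·m⁻²·s³·A².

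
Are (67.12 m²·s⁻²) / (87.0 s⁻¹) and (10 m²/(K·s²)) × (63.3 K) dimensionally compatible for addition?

No

Expand each in SI base units:
  (67.12 m²·s⁻²) / (87.0 s⁻¹):  [m²·s⁻²] / [s⁻¹] = m²·s⁻¹
  (10 m²/(K·s²)) × (63.3 K):  [m²·s⁻²·K⁻¹] · [K] = m²·s⁻²
m²·s⁻¹ ≠ m²·s⁻², so they cannot be added.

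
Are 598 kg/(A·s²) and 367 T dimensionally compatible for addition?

Yes

Reduce each to base SI dimensions:
  598 kg/(A·s²):  kg·s⁻²·A⁻¹
  367 T:  T = Wb·m⁻² = kg·s⁻²·A⁻¹
Both are kg·s⁻²·A⁻¹, so they have the same dimensions and can be added.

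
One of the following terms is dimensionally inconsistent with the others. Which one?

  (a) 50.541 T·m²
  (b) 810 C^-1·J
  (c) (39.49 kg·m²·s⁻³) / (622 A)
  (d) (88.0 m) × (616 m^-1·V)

Reduce each to base SI dimensions:
  (a) T·m² = Wb·m⁻²·m² = kg·m²·s⁻²·A⁻¹
  (b) J·C⁻¹ = N·m·(s·A)⁻¹ = kg·m²·s⁻³·A⁻¹
  (c) [kg·m²·s⁻³] / [A] = kg·m²·s⁻³·A⁻¹
  (d) [m] · [kg·m·s⁻³·A⁻¹] = kg·m²·s⁻³·A⁻¹
All reduce to kg·m²·s⁻³·A⁻¹ except (a), which is kg·m²·s⁻²·A⁻¹.

(a)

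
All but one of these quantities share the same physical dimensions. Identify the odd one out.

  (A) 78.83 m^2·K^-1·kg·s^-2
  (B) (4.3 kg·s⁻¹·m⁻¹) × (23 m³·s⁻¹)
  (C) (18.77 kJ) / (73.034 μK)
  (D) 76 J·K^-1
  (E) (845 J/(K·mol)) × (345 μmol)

(B)

Work out the base dimensions of each:
  (A) kg·m²·s⁻²·K⁻¹
  (B) [kg·m⁻¹·s⁻¹] · [m³·s⁻¹] = kg·m²·s⁻²
  (C) [kg·m²·s⁻²] / [K] = kg·m²·s⁻²·K⁻¹
  (D) J·K⁻¹ = N·m·K⁻¹ = kg·m²·s⁻²·K⁻¹
  (E) [kg·m²·s⁻²·K⁻¹·mol⁻¹] · [mol] = kg·m²·s⁻²·K⁻¹
All reduce to kg·m²·s⁻²·K⁻¹ except (B), which is kg·m²·s⁻².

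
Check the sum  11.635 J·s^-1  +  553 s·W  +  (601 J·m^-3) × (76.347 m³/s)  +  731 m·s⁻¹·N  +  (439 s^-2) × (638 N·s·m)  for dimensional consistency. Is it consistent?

No

In SI base units:
  11.635 J·s^-1:  J·s⁻¹ = N·m·s⁻¹ = kg·m²·s⁻³
  553 s·W:  W·s = J·s⁻¹·s = kg·m²·s⁻²
  (601 J·m^-3) × (76.347 m³/s):  [kg·m⁻¹·s⁻²] · [m³·s⁻¹] = kg·m²·s⁻³
  731 m·s⁻¹·N:  N·m·s⁻¹ = kg·m·s⁻²·m·s⁻¹ = kg·m²·s⁻³
  (439 s^-2) × (638 N·s·m):  [s⁻²] · [kg·m²·s⁻¹] = kg·m²·s⁻³
The terms do not share a single dimension (kg·m²·s⁻² vs kg·m²·s⁻³).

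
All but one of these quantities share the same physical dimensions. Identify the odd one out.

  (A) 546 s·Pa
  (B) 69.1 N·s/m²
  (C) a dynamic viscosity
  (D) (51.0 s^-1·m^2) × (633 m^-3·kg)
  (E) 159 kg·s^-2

(E)

Work out the base dimensions of each:
  (A) Pa·s = N·m⁻²·s = kg·m⁻¹·s⁻¹
  (B) N·s·m⁻² = kg·m·s⁻²·s·m⁻² = kg·m⁻¹·s⁻¹
  (C) [dynamic viscosity] = kg·m⁻¹·s⁻¹
  (D) [m²·s⁻¹] · [kg·m⁻³] = kg·m⁻¹·s⁻¹
  (E) kg·s⁻²
All reduce to kg·m⁻¹·s⁻¹ except (E), which is kg·s⁻².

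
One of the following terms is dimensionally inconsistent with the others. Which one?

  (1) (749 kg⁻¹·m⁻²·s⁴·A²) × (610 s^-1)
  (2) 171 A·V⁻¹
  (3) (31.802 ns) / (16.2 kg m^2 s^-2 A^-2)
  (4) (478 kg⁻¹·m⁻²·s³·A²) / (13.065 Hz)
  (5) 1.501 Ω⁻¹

Expand each in SI base units:
  (1) [kg⁻¹·m⁻²·s⁴·A²] · [s⁻¹] = kg⁻¹·m⁻²·s³·A²
  (2) A·V⁻¹ = A·(J·C⁻¹)⁻¹ = kg⁻¹·m⁻²·s³·A²
  (3) [s] / [kg·m²·s⁻²·A⁻²] = kg⁻¹·m⁻²·s³·A²
  (4) [kg⁻¹·m⁻²·s³·A²] / [s⁻¹] = kg⁻¹·m⁻²·s⁴·A²
  (5) Ω⁻¹ = (V·A⁻¹)⁻¹ = kg⁻¹·m⁻²·s³·A²
All reduce to kg⁻¹·m⁻²·s³·A² except (4), which is kg⁻¹·m⁻²·s⁴·A².

(4)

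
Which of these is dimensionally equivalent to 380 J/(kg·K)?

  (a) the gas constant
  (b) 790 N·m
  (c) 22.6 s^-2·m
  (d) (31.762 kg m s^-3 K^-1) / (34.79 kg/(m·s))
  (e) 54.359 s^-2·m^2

Reference: J·kg⁻¹·K⁻¹ = N·m·kg⁻¹·K⁻¹ = m²·s⁻²·K⁻¹.
Each option:
  (a) [gas constant] = kg·m²·s⁻²·K⁻¹·mol⁻¹
  (b) N·m = kg·m·s⁻²·m = kg·m²·s⁻²
  (c) m·s⁻²
  (d) [kg·m·s⁻³·K⁻¹] / [kg·m⁻¹·s⁻¹] = m²·s⁻²·K⁻¹  ← same
  (e) m²·s⁻²
Only (d) matches m²·s⁻²·K⁻¹.

(d)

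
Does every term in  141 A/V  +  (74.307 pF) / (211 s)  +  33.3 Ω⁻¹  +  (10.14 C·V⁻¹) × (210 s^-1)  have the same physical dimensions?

Yes

Expand each in SI base units:
  141 A/V:  A·V⁻¹ = A·(J·C⁻¹)⁻¹ = kg⁻¹·m⁻²·s³·A²
  (74.307 pF) / (211 s):  [kg⁻¹·m⁻²·s⁴·A²] / [s] = kg⁻¹·m⁻²·s³·A²
  33.3 Ω⁻¹:  Ω⁻¹ = (V·A⁻¹)⁻¹ = kg⁻¹·m⁻²·s³·A²
  (10.14 C·V⁻¹) × (210 s^-1):  [kg⁻¹·m⁻²·s⁴·A²] · [s⁻¹] = kg⁻¹·m⁻²·s³·A²
Every term reduces to kg⁻¹·m⁻²·s³·A².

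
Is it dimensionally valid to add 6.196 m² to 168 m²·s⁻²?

Dimensions:
  6.196 m²:  m²
  168 m²·s⁻²:  m²·s⁻²
m² ≠ m²·s⁻², so they cannot be added.

No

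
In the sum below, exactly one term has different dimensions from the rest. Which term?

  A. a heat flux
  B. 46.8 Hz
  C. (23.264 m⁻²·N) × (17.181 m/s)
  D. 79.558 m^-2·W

B.

Dimensions:
  A. [heat flux] = kg·s⁻³
  B. Hz = s⁻¹
  C. [kg·m⁻¹·s⁻²] · [m·s⁻¹] = kg·s⁻³
  D. W·m⁻² = J·s⁻¹·m⁻² = kg·s⁻³
All reduce to kg·s⁻³ except B., which is s⁻¹.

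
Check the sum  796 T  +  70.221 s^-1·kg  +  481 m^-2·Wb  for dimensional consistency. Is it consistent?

No

Reduce each to base SI dimensions:
  796 T:  T = Wb·m⁻² = kg·s⁻²·A⁻¹
  70.221 s^-1·kg:  kg·s⁻¹
  481 m^-2·Wb:  Wb·m⁻² = V·s·m⁻² = kg·s⁻²·A⁻¹
The terms do not share a single dimension (kg·s⁻²·A⁻¹ vs kg·s⁻¹).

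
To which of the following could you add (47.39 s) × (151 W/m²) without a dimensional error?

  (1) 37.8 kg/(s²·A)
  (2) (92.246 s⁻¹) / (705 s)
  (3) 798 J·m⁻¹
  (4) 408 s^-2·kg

Reference: [s] · [kg·s⁻³] = kg·s⁻².
Each option:
  (1) kg·s⁻²·A⁻¹
  (2) [s⁻¹] / [s] = s⁻²
  (3) J·m⁻¹ = N·m·m⁻¹ = kg·m·s⁻²
  (4) kg·s⁻²  ← same
Only (4) matches kg·s⁻².

(4)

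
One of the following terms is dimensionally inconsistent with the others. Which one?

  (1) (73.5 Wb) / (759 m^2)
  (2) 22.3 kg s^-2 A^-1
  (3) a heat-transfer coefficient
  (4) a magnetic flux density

In SI base units:
  (1) [kg·m²·s⁻²·A⁻¹] / [m²] = kg·s⁻²·A⁻¹
  (2) kg·s⁻²·A⁻¹
  (3) [heat-transfer coefficient] = kg·s⁻³·K⁻¹
  (4) [magnetic flux density] = kg·s⁻²·A⁻¹
All reduce to kg·s⁻²·A⁻¹ except (3), which is kg·s⁻³·K⁻¹.

(3)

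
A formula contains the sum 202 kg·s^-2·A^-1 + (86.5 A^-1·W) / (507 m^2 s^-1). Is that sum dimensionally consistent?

Yes

Work out the base dimensions of each:
  202 kg·s^-2·A^-1:  kg·s⁻²·A⁻¹
  (86.5 A^-1·W) / (507 m^2 s^-1):  [kg·m²·s⁻³·A⁻¹] / [m²·s⁻¹] = kg·s⁻²·A⁻¹
Both are kg·s⁻²·A⁻¹, so they have the same dimensions and can be added.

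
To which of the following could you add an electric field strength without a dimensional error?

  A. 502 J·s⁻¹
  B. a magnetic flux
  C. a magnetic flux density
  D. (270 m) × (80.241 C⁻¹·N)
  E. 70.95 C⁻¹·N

E.

Reference: [electric field strength] = kg·m·s⁻³·A⁻¹.
Each option:
  A. J·s⁻¹ = N·m·s⁻¹ = kg·m²·s⁻³
  B. [magnetic flux] = kg·m²·s⁻²·A⁻¹
  C. [magnetic flux density] = kg·s⁻²·A⁻¹
  D. [m] · [kg·m·s⁻³·A⁻¹] = kg·m²·s⁻³·A⁻¹
  E. N·C⁻¹ = kg·m·s⁻²·(s·A)⁻¹ = kg·m·s⁻³·A⁻¹  ← same
Only E. matches kg·m·s⁻³·A⁻¹.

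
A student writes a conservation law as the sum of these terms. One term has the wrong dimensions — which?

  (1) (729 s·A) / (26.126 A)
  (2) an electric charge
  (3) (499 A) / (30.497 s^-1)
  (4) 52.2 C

(1)

In SI base units:
  (1) [s·A] / [A] = s
  (2) [electric charge] = s·A
  (3) [A] / [s⁻¹] = s·A
  (4) C = s·A
All reduce to s·A except (1), which is s.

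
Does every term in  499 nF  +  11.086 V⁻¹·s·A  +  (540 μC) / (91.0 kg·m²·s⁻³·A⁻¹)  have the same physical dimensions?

Work out the base dimensions of each:
  499 nF:  F = C·V⁻¹ = kg⁻¹·m⁻²·s⁴·A²
  11.086 V⁻¹·s·A:  A·s·V⁻¹ = A·s·(J·C⁻¹)⁻¹ = kg⁻¹·m⁻²·s⁴·A²
  (540 μC) / (91.0 kg·m²·s⁻³·A⁻¹):  [s·A] / [kg·m²·s⁻³·A⁻¹] = kg⁻¹·m⁻²·s⁴·A²
Every term reduces to kg⁻¹·m⁻²·s⁴·A².

Yes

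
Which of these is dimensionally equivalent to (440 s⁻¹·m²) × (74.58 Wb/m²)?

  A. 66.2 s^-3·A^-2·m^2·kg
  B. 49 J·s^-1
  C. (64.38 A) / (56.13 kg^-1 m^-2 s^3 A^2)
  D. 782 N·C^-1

C.

Reference: [m²·s⁻¹] · [kg·s⁻²·A⁻¹] = kg·m²·s⁻³·A⁻¹.
Each option:
  A. kg·m²·s⁻³·A⁻²
  B. J·s⁻¹ = N·m·s⁻¹ = kg·m²·s⁻³
  C. [A] / [kg⁻¹·m⁻²·s³·A²] = kg·m²·s⁻³·A⁻¹  ← same
  D. N·C⁻¹ = kg·m·s⁻²·(s·A)⁻¹ = kg·m·s⁻³·A⁻¹
Only C. matches kg·m²·s⁻³·A⁻¹.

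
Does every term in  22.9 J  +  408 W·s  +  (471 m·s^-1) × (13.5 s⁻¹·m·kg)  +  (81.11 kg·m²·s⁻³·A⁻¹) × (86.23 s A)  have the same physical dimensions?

Dimensions:
  22.9 J:  J = N·m = kg·m²·s⁻²
  408 W·s:  W·s = J·s⁻¹·s = kg·m²·s⁻²
  (471 m·s^-1) × (13.5 s⁻¹·m·kg):  [m·s⁻¹] · [kg·m·s⁻¹] = kg·m²·s⁻²
  (81.11 kg·m²·s⁻³·A⁻¹) × (86.23 s A):  [kg·m²·s⁻³·A⁻¹] · [s·A] = kg·m²·s⁻²
Every term reduces to kg·m²·s⁻².

Yes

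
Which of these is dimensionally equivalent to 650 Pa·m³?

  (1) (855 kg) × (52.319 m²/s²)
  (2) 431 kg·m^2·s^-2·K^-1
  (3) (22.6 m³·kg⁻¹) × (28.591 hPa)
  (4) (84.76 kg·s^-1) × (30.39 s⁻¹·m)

Reference: Pa·m³ = N·m⁻²·m³ = kg·m²·s⁻².
Each option:
  (1) [kg] · [m²·s⁻²] = kg·m²·s⁻²  ← same
  (2) kg·m²·s⁻²·K⁻¹
  (3) [kg⁻¹·m³] · [kg·m⁻¹·s⁻²] = m²·s⁻²
  (4) [kg·s⁻¹] · [m·s⁻¹] = kg·m·s⁻²
Only (1) matches kg·m²·s⁻².

(1)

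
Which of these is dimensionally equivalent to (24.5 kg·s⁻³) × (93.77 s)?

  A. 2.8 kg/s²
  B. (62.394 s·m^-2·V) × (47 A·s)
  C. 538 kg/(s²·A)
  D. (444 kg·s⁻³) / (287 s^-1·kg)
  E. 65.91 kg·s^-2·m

A.

Reference: [kg·s⁻³] · [s] = kg·s⁻².
Each option:
  A. kg·s⁻²  ← same
  B. [kg·s⁻²·A⁻¹] · [s·A] = kg·s⁻¹
  C. kg·s⁻²·A⁻¹
  D. [kg·s⁻³] / [kg·s⁻¹] = s⁻²
  E. kg·m·s⁻²
Only A. matches kg·s⁻².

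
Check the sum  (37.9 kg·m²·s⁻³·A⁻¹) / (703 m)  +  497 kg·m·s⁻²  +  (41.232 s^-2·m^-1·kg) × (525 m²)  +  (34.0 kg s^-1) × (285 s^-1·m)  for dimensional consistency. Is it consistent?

No

Dimensions:
  (37.9 kg·m²·s⁻³·A⁻¹) / (703 m):  [kg·m²·s⁻³·A⁻¹] / [m] = kg·m·s⁻³·A⁻¹
  497 kg·m·s⁻²:  kg·m·s⁻²
  (41.232 s^-2·m^-1·kg) × (525 m²):  [kg·m⁻¹·s⁻²] · [m²] = kg·m·s⁻²
  (34.0 kg s^-1) × (285 s^-1·m):  [kg·s⁻¹] · [m·s⁻¹] = kg·m·s⁻²
The terms do not share a single dimension (kg·m·s⁻² vs kg·m·s⁻³·A⁻¹).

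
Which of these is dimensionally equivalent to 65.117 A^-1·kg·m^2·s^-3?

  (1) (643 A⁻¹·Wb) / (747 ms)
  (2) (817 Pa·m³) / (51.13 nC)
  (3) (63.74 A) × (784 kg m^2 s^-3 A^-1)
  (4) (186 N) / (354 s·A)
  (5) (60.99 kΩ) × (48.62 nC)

(2)

Reference: kg·m²·s⁻³·A⁻¹.
Each option:
  (1) [kg·m²·s⁻²·A⁻²] / [s] = kg·m²·s⁻³·A⁻²
  (2) [kg·m²·s⁻²] / [s·A] = kg·m²·s⁻³·A⁻¹  ← same
  (3) [A] · [kg·m²·s⁻³·A⁻¹] = kg·m²·s⁻³
  (4) [kg·m·s⁻²] / [s·A] = kg·m·s⁻³·A⁻¹
  (5) [kg·m²·s⁻³·A⁻²] · [s·A] = kg·m²·s⁻²·A⁻¹
Only (2) matches kg·m²·s⁻³·A⁻¹.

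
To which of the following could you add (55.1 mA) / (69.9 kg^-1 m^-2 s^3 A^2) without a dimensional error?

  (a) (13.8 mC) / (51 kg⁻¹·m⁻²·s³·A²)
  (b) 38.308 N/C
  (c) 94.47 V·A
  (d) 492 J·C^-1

(d)

Reference: [A] / [kg⁻¹·m⁻²·s³·A²] = kg·m²·s⁻³·A⁻¹.
Each option:
  (a) [s·A] / [kg⁻¹·m⁻²·s³·A²] = kg·m²·s⁻²·A⁻¹
  (b) N·C⁻¹ = kg·m·s⁻²·(s·A)⁻¹ = kg·m·s⁻³·A⁻¹
  (c) V·A = J·C⁻¹·A = kg·m²·s⁻³
  (d) J·C⁻¹ = N·m·(s·A)⁻¹ = kg·m²·s⁻³·A⁻¹  ← same
Only (d) matches kg·m²·s⁻³·A⁻¹.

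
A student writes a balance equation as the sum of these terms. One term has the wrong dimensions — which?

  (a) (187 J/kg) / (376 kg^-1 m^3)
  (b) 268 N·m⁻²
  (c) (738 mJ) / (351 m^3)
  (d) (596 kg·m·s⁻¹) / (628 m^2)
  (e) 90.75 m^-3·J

Expand each in SI base units:
  (a) [m²·s⁻²] / [kg⁻¹·m³] = kg·m⁻¹·s⁻²
  (b) N·m⁻² = kg·m·s⁻²·m⁻² = kg·m⁻¹·s⁻²
  (c) [kg·m²·s⁻²] / [m³] = kg·m⁻¹·s⁻²
  (d) [kg·m·s⁻¹] / [m²] = kg·m⁻¹·s⁻¹
  (e) J·m⁻³ = N·m·m⁻³ = kg·m⁻¹·s⁻²
All reduce to kg·m⁻¹·s⁻² except (d), which is kg·m⁻¹·s⁻¹.

(d)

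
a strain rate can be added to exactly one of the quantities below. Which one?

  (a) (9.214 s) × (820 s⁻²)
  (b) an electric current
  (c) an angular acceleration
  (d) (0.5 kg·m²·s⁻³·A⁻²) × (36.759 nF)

(a)

Reference: [strain rate] = s⁻¹.
Each option:
  (a) [s] · [s⁻²] = s⁻¹  ← same
  (b) [electric current] = A
  (c) [angular acceleration] = s⁻²
  (d) [kg·m²·s⁻³·A⁻²] · [kg⁻¹·m⁻²·s⁴·A²] = s
Only (a) matches s⁻¹.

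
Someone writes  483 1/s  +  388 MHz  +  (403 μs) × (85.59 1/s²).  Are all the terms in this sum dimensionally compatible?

Yes

In SI base units:
  483 1/s:  s⁻¹
  388 MHz:  Hz = s⁻¹
  (403 μs) × (85.59 1/s²):  [s] · [s⁻²] = s⁻¹
Every term reduces to s⁻¹.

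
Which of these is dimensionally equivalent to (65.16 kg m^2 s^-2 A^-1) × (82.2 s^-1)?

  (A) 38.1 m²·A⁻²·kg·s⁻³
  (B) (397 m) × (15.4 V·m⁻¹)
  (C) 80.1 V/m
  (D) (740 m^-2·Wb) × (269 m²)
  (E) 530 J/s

(B)

Reference: [kg·m²·s⁻²·A⁻¹] · [s⁻¹] = kg·m²·s⁻³·A⁻¹.
Each option:
  (A) kg·m²·s⁻³·A⁻²
  (B) [m] · [kg·m·s⁻³·A⁻¹] = kg·m²·s⁻³·A⁻¹  ← same
  (C) V·m⁻¹ = J·C⁻¹·m⁻¹ = kg·m·s⁻³·A⁻¹
  (D) [kg·s⁻²·A⁻¹] · [m²] = kg·m²·s⁻²·A⁻¹
  (E) J·s⁻¹ = N·m·s⁻¹ = kg·m²·s⁻³
Only (B) matches kg·m²·s⁻³·A⁻¹.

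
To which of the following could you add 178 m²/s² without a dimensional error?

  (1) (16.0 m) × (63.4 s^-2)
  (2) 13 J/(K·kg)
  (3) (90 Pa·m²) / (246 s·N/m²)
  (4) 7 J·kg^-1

Reference: m²·s⁻².
Each option:
  (1) [m] · [s⁻²] = m·s⁻²
  (2) J·kg⁻¹·K⁻¹ = N·m·kg⁻¹·K⁻¹ = m²·s⁻²·K⁻¹
  (3) [kg·m·s⁻²] / [kg·m⁻¹·s⁻¹] = m²·s⁻¹
  (4) J·kg⁻¹ = N·m·kg⁻¹ = m²·s⁻²  ← same
Only (4) matches m²·s⁻².

(4)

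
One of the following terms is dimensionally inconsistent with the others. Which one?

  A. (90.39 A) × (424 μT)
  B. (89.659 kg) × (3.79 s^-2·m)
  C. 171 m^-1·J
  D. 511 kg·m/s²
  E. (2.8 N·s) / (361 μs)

A.

In SI base units:
  A. [A] · [kg·s⁻²·A⁻¹] = kg·s⁻²
  B. [kg] · [m·s⁻²] = kg·m·s⁻²
  C. J·m⁻¹ = N·m·m⁻¹ = kg·m·s⁻²
  D. kg·m·s⁻²
  E. [kg·m·s⁻¹] / [s] = kg·m·s⁻²
All reduce to kg·m·s⁻² except A., which is kg·s⁻².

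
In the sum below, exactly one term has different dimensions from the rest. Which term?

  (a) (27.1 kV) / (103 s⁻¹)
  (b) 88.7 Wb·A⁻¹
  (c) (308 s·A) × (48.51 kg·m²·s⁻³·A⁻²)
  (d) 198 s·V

Dimensions:
  (a) [kg·m²·s⁻³·A⁻¹] / [s⁻¹] = kg·m²·s⁻²·A⁻¹
  (b) Wb·A⁻¹ = V·s·A⁻¹ = kg·m²·s⁻²·A⁻²
  (c) [s·A] · [kg·m²·s⁻³·A⁻²] = kg·m²·s⁻²·A⁻¹
  (d) V·s = J·C⁻¹·s = kg·m²·s⁻²·A⁻¹
All reduce to kg·m²·s⁻²·A⁻¹ except (b), which is kg·m²·s⁻²·A⁻².

(b)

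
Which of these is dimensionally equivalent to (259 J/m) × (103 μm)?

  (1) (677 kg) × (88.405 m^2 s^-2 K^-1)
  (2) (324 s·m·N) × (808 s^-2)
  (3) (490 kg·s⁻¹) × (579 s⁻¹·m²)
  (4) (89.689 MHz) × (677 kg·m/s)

Reference: [kg·m·s⁻²] · [m] = kg·m²·s⁻².
Each option:
  (1) [kg] · [m²·s⁻²·K⁻¹] = kg·m²·s⁻²·K⁻¹
  (2) [kg·m²·s⁻¹] · [s⁻²] = kg·m²·s⁻³
  (3) [kg·s⁻¹] · [m²·s⁻¹] = kg·m²·s⁻²  ← same
  (4) [s⁻¹] · [kg·m·s⁻¹] = kg·m·s⁻²
Only (3) matches kg·m²·s⁻².

(3)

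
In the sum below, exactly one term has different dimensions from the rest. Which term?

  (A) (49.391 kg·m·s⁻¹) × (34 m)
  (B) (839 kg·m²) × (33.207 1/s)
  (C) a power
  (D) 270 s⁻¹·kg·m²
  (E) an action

In SI base units:
  (A) [kg·m·s⁻¹] · [m] = kg·m²·s⁻¹
  (B) [kg·m²] · [s⁻¹] = kg·m²·s⁻¹
  (C) [power] = kg·m²·s⁻³
  (D) kg·m²·s⁻¹
  (E) [action] = kg·m²·s⁻¹
All reduce to kg·m²·s⁻¹ except (C), which is kg·m²·s⁻³.

(C)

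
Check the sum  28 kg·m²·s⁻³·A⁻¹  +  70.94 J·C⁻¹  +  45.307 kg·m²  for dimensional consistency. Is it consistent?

No

Dimensions:
  28 kg·m²·s⁻³·A⁻¹:  kg·m²·s⁻³·A⁻¹
  70.94 J·C⁻¹:  J·C⁻¹ = N·m·(s·A)⁻¹ = kg·m²·s⁻³·A⁻¹
  45.307 kg·m²:  kg·m²
The terms do not share a single dimension (kg·m² vs kg·m²·s⁻³·A⁻¹).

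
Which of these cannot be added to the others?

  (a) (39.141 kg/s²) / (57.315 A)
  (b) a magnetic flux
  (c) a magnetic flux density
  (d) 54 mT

Work out the base dimensions of each:
  (a) [kg·s⁻²] / [A] = kg·s⁻²·A⁻¹
  (b) [magnetic flux] = kg·m²·s⁻²·A⁻¹
  (c) [magnetic flux density] = kg·s⁻²·A⁻¹
  (d) T = Wb·m⁻² = kg·s⁻²·A⁻¹
All reduce to kg·s⁻²·A⁻¹ except (b), which is kg·m²·s⁻²·A⁻¹.

(b)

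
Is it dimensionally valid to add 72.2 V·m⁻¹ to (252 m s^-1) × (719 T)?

Expand each in SI base units:
  72.2 V·m⁻¹:  V·m⁻¹ = J·C⁻¹·m⁻¹ = kg·m·s⁻³·A⁻¹
  (252 m s^-1) × (719 T):  [m·s⁻¹] · [kg·s⁻²·A⁻¹] = kg·m·s⁻³·A⁻¹
Both are kg·m·s⁻³·A⁻¹, so they have the same dimensions and can be added.

Yes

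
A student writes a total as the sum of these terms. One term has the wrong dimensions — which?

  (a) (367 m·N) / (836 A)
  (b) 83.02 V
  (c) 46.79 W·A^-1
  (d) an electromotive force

Dimensions:
  (a) [kg·m²·s⁻²] / [A] = kg·m²·s⁻²·A⁻¹
  (b) V = J·C⁻¹ = kg·m²·s⁻³·A⁻¹
  (c) W·A⁻¹ = J·s⁻¹·A⁻¹ = kg·m²·s⁻³·A⁻¹
  (d) [electromotive force] = kg·m²·s⁻³·A⁻¹
All reduce to kg·m²·s⁻³·A⁻¹ except (a), which is kg·m²·s⁻²·A⁻¹.

(a)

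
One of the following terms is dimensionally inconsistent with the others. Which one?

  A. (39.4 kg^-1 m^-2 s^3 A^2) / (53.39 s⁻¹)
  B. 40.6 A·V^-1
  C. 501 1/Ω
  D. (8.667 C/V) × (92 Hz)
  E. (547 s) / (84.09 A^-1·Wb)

A.

Dimensions:
  A. [kg⁻¹·m⁻²·s³·A²] / [s⁻¹] = kg⁻¹·m⁻²·s⁴·A²
  B. A·V⁻¹ = A·(J·C⁻¹)⁻¹ = kg⁻¹·m⁻²·s³·A²
  C. Ω⁻¹ = (V·A⁻¹)⁻¹ = kg⁻¹·m⁻²·s³·A²
  D. [kg⁻¹·m⁻²·s⁴·A²] · [s⁻¹] = kg⁻¹·m⁻²·s³·A²
  E. [s] / [kg·m²·s⁻²·A⁻²] = kg⁻¹·m⁻²·s³·A²
All reduce to kg⁻¹·m⁻²·s³·A² except A., which is kg⁻¹·m⁻²·s⁴·A².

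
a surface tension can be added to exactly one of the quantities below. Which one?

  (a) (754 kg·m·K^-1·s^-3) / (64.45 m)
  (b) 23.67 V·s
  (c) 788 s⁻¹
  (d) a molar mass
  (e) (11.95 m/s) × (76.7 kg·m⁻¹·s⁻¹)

Reference: [surface tension] = kg·s⁻².
Each option:
  (a) [kg·m·s⁻³·K⁻¹] / [m] = kg·s⁻³·K⁻¹
  (b) V·s = J·C⁻¹·s = kg·m²·s⁻²·A⁻¹
  (c) s⁻¹
  (d) [molar mass] = kg·mol⁻¹
  (e) [m·s⁻¹] · [kg·m⁻¹·s⁻¹] = kg·s⁻²  ← same
Only (e) matches kg·s⁻².

(e)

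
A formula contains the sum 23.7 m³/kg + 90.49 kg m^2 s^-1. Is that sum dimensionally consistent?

No

Expand each in SI base units:
  23.7 m³/kg:  m³·kg⁻¹ = kg⁻¹·m³
  90.49 kg m^2 s^-1:  kg·m²·s⁻¹
kg⁻¹·m³ ≠ kg·m²·s⁻¹, so they cannot be added.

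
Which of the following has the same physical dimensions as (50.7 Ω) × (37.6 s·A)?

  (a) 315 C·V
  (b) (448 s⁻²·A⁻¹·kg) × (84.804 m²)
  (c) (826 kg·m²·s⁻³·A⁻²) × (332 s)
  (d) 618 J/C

Reference: [kg·m²·s⁻³·A⁻²] · [s·A] = kg·m²·s⁻²·A⁻¹.
Each option:
  (a) C·V = s·A·J·C⁻¹ = kg·m²·s⁻²
  (b) [kg·s⁻²·A⁻¹] · [m²] = kg·m²·s⁻²·A⁻¹  ← same
  (c) [kg·m²·s⁻³·A⁻²] · [s] = kg·m²·s⁻²·A⁻²
  (d) J·C⁻¹ = N·m·(s·A)⁻¹ = kg·m²·s⁻³·A⁻¹
Only (b) matches kg·m²·s⁻²·A⁻¹.

(b)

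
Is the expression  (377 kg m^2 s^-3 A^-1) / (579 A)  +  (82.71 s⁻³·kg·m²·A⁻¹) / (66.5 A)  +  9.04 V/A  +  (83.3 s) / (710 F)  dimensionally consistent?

In SI base units:
  (377 kg m^2 s^-3 A^-1) / (579 A):  [kg·m²·s⁻³·A⁻¹] / [A] = kg·m²·s⁻³·A⁻²
  (82.71 s⁻³·kg·m²·A⁻¹) / (66.5 A):  [kg·m²·s⁻³·A⁻¹] / [A] = kg·m²·s⁻³·A⁻²
  9.04 V/A:  V·A⁻¹ = J·C⁻¹·A⁻¹ = kg·m²·s⁻³·A⁻²
  (83.3 s) / (710 F):  [s] / [kg⁻¹·m⁻²·s⁴·A²] = kg·m²·s⁻³·A⁻²
Every term reduces to kg·m²·s⁻³·A⁻².

Yes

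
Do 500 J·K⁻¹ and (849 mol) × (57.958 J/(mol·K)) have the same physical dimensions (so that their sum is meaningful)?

Yes

Work out the base dimensions of each:
  500 J·K⁻¹:  J·K⁻¹ = N·m·K⁻¹ = kg·m²·s⁻²·K⁻¹
  (849 mol) × (57.958 J/(mol·K)):  [mol] · [kg·m²·s⁻²·K⁻¹·mol⁻¹] = kg·m²·s⁻²·K⁻¹
Both are kg·m²·s⁻²·K⁻¹, so they have the same dimensions and can be added.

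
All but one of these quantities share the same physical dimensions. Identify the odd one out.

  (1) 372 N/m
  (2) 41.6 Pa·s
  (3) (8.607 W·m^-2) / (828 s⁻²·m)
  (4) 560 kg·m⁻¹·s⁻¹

(1)

Work out the base dimensions of each:
  (1) N·m⁻¹ = kg·m·s⁻²·m⁻¹ = kg·s⁻²
  (2) Pa·s = N·m⁻²·s = kg·m⁻¹·s⁻¹
  (3) [kg·s⁻³] / [m·s⁻²] = kg·m⁻¹·s⁻¹
  (4) kg·m⁻¹·s⁻¹
All reduce to kg·m⁻¹·s⁻¹ except (1), which is kg·s⁻².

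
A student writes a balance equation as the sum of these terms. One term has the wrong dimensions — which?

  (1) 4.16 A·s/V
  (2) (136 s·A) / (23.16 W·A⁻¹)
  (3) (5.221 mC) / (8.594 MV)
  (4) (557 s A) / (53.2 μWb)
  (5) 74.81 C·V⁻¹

(4)

Dimensions:
  (1) A·s·V⁻¹ = A·s·(J·C⁻¹)⁻¹ = kg⁻¹·m⁻²·s⁴·A²
  (2) [s·A] / [kg·m²·s⁻³·A⁻¹] = kg⁻¹·m⁻²·s⁴·A²
  (3) [s·A] / [kg·m²·s⁻³·A⁻¹] = kg⁻¹·m⁻²·s⁴·A²
  (4) [s·A] / [kg·m²·s⁻²·A⁻¹] = kg⁻¹·m⁻²·s³·A²
  (5) C·V⁻¹ = s·A·(J·C⁻¹)⁻¹ = kg⁻¹·m⁻²·s⁴·A²
All reduce to kg⁻¹·m⁻²·s⁴·A² except (4), which is kg⁻¹·m⁻²·s³·A².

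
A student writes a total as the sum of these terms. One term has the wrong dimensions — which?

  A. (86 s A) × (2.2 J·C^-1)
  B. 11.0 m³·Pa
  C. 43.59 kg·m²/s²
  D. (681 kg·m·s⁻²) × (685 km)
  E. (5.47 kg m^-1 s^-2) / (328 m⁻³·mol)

Expand each in SI base units:
  A. [s·A] · [kg·m²·s⁻³·A⁻¹] = kg·m²·s⁻²
  B. Pa·m³ = N·m⁻²·m³ = kg·m²·s⁻²
  C. kg·m²·s⁻²
  D. [kg·m·s⁻²] · [m] = kg·m²·s⁻²
  E. [kg·m⁻¹·s⁻²] / [m⁻³·mol] = kg·m²·s⁻²·mol⁻¹
All reduce to kg·m²·s⁻² except E., which is kg·m²·s⁻²·mol⁻¹.

E.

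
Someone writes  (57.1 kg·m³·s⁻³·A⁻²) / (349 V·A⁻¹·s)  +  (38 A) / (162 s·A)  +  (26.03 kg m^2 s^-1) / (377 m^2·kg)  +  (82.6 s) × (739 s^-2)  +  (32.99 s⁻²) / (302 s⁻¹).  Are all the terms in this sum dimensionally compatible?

No

Dimensions:
  (57.1 kg·m³·s⁻³·A⁻²) / (349 V·A⁻¹·s):  [kg·m³·s⁻³·A⁻²] / [kg·m²·s⁻²·A⁻²] = m·s⁻¹
  (38 A) / (162 s·A):  [A] / [s·A] = s⁻¹
  (26.03 kg m^2 s^-1) / (377 m^2·kg):  [kg·m²·s⁻¹] / [kg·m²] = s⁻¹
  (82.6 s) × (739 s^-2):  [s] · [s⁻²] = s⁻¹
  (32.99 s⁻²) / (302 s⁻¹):  [s⁻²] / [s⁻¹] = s⁻¹
The terms do not share a single dimension (m·s⁻¹ vs s⁻¹).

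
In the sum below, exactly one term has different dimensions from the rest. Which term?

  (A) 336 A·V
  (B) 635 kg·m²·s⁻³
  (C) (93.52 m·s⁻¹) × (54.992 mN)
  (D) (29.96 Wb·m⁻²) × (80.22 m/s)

(D)

Expand each in SI base units:
  (A) V·A = J·C⁻¹·A = kg·m²·s⁻³
  (B) kg·m²·s⁻³
  (C) [m·s⁻¹] · [kg·m·s⁻²] = kg·m²·s⁻³
  (D) [kg·s⁻²·A⁻¹] · [m·s⁻¹] = kg·m·s⁻³·A⁻¹
All reduce to kg·m²·s⁻³ except (D), which is kg·m·s⁻³·A⁻¹.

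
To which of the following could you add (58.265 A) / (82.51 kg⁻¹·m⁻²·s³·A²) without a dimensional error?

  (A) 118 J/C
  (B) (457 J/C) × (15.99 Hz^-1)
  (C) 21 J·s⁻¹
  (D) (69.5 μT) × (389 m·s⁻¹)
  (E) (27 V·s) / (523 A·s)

Reference: [A] / [kg⁻¹·m⁻²·s³·A²] = kg·m²·s⁻³·A⁻¹.
Each option:
  (A) J·C⁻¹ = N·m·(s·A)⁻¹ = kg·m²·s⁻³·A⁻¹  ← same
  (B) [kg·m²·s⁻³·A⁻¹] · [s] = kg·m²·s⁻²·A⁻¹
  (C) J·s⁻¹ = N·m·s⁻¹ = kg·m²·s⁻³
  (D) [kg·s⁻²·A⁻¹] · [m·s⁻¹] = kg·m·s⁻³·A⁻¹
  (E) [kg·m²·s⁻²·A⁻¹] / [s·A] = kg·m²·s⁻³·A⁻²
Only (A) matches kg·m²·s⁻³·A⁻¹.

(A)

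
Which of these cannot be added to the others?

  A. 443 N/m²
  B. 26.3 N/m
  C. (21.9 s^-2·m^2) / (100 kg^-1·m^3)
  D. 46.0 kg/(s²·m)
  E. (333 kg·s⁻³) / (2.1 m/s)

B.

Reduce each to base SI dimensions:
  A. N·m⁻² = kg·m·s⁻²·m⁻² = kg·m⁻¹·s⁻²
  B. N·m⁻¹ = kg·m·s⁻²·m⁻¹ = kg·s⁻²
  C. [m²·s⁻²] / [kg⁻¹·m³] = kg·m⁻¹·s⁻²
  D. kg·m⁻¹·s⁻²
  E. [kg·s⁻³] / [m·s⁻¹] = kg·m⁻¹·s⁻²
All reduce to kg·m⁻¹·s⁻² except B., which is kg·s⁻².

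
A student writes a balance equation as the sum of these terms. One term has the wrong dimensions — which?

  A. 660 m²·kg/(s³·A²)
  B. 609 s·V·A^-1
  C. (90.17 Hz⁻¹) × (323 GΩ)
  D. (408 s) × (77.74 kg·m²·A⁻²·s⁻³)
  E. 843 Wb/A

In SI base units:
  A. kg·m²·s⁻³·A⁻²
  B. V·s·A⁻¹ = J·C⁻¹·s·A⁻¹ = kg·m²·s⁻²·A⁻²
  C. [s] · [kg·m²·s⁻³·A⁻²] = kg·m²·s⁻²·A⁻²
  D. [s] · [kg·m²·s⁻³·A⁻²] = kg·m²·s⁻²·A⁻²
  E. Wb·A⁻¹ = V·s·A⁻¹ = kg·m²·s⁻²·A⁻²
All reduce to kg·m²·s⁻²·A⁻² except A., which is kg·m²·s⁻³·A⁻².

A.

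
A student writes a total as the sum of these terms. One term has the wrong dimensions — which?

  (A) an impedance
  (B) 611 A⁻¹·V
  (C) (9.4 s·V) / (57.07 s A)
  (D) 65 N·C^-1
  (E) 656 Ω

Dimensions:
  (A) [impedance] = kg·m²·s⁻³·A⁻²
  (B) V·A⁻¹ = J·C⁻¹·A⁻¹ = kg·m²·s⁻³·A⁻²
  (C) [kg·m²·s⁻²·A⁻¹] / [s·A] = kg·m²·s⁻³·A⁻²
  (D) N·C⁻¹ = kg·m·s⁻²·(s·A)⁻¹ = kg·m·s⁻³·A⁻¹
  (E) Ω = V·A⁻¹ = kg·m²·s⁻³·A⁻²
All reduce to kg·m²·s⁻³·A⁻² except (D), which is kg·m·s⁻³·A⁻¹.

(D)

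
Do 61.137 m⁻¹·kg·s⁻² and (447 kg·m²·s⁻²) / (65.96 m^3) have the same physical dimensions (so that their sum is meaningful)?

In SI base units:
  61.137 m⁻¹·kg·s⁻²:  kg·m⁻¹·s⁻²
  (447 kg·m²·s⁻²) / (65.96 m^3):  [kg·m²·s⁻²] / [m³] = kg·m⁻¹·s⁻²
Both are kg·m⁻¹·s⁻², so they have the same dimensions and can be added.

Yes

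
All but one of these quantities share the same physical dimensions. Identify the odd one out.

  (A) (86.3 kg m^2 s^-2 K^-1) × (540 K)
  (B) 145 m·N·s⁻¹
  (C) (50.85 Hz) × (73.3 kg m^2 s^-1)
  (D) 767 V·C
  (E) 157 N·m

Reduce each to base SI dimensions:
  (A) [kg·m²·s⁻²·K⁻¹] · [K] = kg·m²·s⁻²
  (B) N·m·s⁻¹ = kg·m·s⁻²·m·s⁻¹ = kg·m²·s⁻³
  (C) [s⁻¹] · [kg·m²·s⁻¹] = kg·m²·s⁻²
  (D) C·V = s·A·J·C⁻¹ = kg·m²·s⁻²
  (E) N·m = kg·m·s⁻²·m = kg·m²·s⁻²
All reduce to kg·m²·s⁻² except (B), which is kg·m²·s⁻³.

(B)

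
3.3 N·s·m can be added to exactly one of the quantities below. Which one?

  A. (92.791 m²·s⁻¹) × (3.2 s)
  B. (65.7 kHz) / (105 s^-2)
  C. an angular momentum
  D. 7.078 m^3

C.

Reference: N·m·s = kg·m·s⁻²·m·s = kg·m²·s⁻¹.
Each option:
  A. [m²·s⁻¹] · [s] = m²
  B. [s⁻¹] / [s⁻²] = s
  C. [angular momentum] = kg·m²·s⁻¹  ← same
  D. m³
Only C. matches kg·m²·s⁻¹.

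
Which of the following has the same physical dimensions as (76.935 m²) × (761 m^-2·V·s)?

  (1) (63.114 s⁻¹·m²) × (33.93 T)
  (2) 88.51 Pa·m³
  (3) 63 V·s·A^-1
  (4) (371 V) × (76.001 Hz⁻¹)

Reference: [m²] · [kg·s⁻²·A⁻¹] = kg·m²·s⁻²·A⁻¹.
Each option:
  (1) [m²·s⁻¹] · [kg·s⁻²·A⁻¹] = kg·m²·s⁻³·A⁻¹
  (2) Pa·m³ = N·m⁻²·m³ = kg·m²·s⁻²
  (3) V·s·A⁻¹ = J·C⁻¹·s·A⁻¹ = kg·m²·s⁻²·A⁻²
  (4) [kg·m²·s⁻³·A⁻¹] · [s] = kg·m²·s⁻²·A⁻¹  ← same
Only (4) matches kg·m²·s⁻²·A⁻¹.

(4)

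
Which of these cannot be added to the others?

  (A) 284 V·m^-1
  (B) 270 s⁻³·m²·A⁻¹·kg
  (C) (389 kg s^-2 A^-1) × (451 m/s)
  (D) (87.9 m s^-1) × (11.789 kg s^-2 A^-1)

Work out the base dimensions of each:
  (A) V·m⁻¹ = J·C⁻¹·m⁻¹ = kg·m·s⁻³·A⁻¹
  (B) kg·m²·s⁻³·A⁻¹
  (C) [kg·s⁻²·A⁻¹] · [m·s⁻¹] = kg·m·s⁻³·A⁻¹
  (D) [m·s⁻¹] · [kg·s⁻²·A⁻¹] = kg·m·s⁻³·A⁻¹
All reduce to kg·m·s⁻³·A⁻¹ except (B), which is kg·m²·s⁻³·A⁻¹.

(B)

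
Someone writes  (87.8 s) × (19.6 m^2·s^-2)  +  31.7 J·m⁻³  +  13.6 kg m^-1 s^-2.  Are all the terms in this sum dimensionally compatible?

Work out the base dimensions of each:
  (87.8 s) × (19.6 m^2·s^-2):  [s] · [m²·s⁻²] = m²·s⁻¹
  31.7 J·m⁻³:  J·m⁻³ = N·m·m⁻³ = kg·m⁻¹·s⁻²
  13.6 kg m^-1 s^-2:  kg·m⁻¹·s⁻²
The terms do not share a single dimension (kg·m⁻¹·s⁻² vs m²·s⁻¹).

No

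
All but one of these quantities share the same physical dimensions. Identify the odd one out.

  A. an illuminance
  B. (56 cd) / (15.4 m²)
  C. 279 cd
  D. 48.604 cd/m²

Work out the base dimensions of each:
  A. [illuminance] = m⁻²·cd
  B. [cd] / [m²] = m⁻²·cd
  C. cd
  D. cd·m⁻² = m⁻²·cd
All reduce to m⁻²·cd except C., which is cd.

C.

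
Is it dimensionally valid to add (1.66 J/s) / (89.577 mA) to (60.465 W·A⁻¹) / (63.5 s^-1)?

No

Work out the base dimensions of each:
  (1.66 J/s) / (89.577 mA):  [kg·m²·s⁻³] / [A] = kg·m²·s⁻³·A⁻¹
  (60.465 W·A⁻¹) / (63.5 s^-1):  [kg·m²·s⁻³·A⁻¹] / [s⁻¹] = kg·m²·s⁻²·A⁻¹
kg·m²·s⁻³·A⁻¹ ≠ kg·m²·s⁻²·A⁻¹, so they cannot be added.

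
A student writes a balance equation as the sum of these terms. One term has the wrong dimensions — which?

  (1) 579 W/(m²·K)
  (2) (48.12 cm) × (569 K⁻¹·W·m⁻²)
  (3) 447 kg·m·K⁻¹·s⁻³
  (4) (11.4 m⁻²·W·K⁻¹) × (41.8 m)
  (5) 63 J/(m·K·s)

(1)

Work out the base dimensions of each:
  (1) W·m⁻²·K⁻¹ = J·s⁻¹·m⁻²·K⁻¹ = kg·s⁻³·K⁻¹
  (2) [m] · [kg·s⁻³·K⁻¹] = kg·m·s⁻³·K⁻¹
  (3) kg·m·s⁻³·K⁻¹
  (4) [kg·s⁻³·K⁻¹] · [m] = kg·m·s⁻³·K⁻¹
  (5) J·s⁻¹·m⁻¹·K⁻¹ = N·m·s⁻¹·m⁻¹·K⁻¹ = kg·m·s⁻³·K⁻¹
All reduce to kg·m·s⁻³·K⁻¹ except (1), which is kg·s⁻³·K⁻¹.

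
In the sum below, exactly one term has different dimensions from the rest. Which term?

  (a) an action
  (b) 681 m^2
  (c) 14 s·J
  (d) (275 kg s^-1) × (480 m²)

(b)

In SI base units:
  (a) [action] = kg·m²·s⁻¹
  (b) m²
  (c) J·s = N·m·s = kg·m²·s⁻¹
  (d) [kg·s⁻¹] · [m²] = kg·m²·s⁻¹
All reduce to kg·m²·s⁻¹ except (b), which is m².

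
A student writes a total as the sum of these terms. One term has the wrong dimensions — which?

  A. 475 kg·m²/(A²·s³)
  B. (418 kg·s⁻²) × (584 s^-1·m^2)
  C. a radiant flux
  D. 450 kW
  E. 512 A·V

A.

In SI base units:
  A. kg·m²·s⁻³·A⁻²
  B. [kg·s⁻²] · [m²·s⁻¹] = kg·m²·s⁻³
  C. [radiant flux] = kg·m²·s⁻³
  D. W = J·s⁻¹ = kg·m²·s⁻³
  E. V·A = J·C⁻¹·A = kg·m²·s⁻³
All reduce to kg·m²·s⁻³ except A., which is kg·m²·s⁻³·A⁻².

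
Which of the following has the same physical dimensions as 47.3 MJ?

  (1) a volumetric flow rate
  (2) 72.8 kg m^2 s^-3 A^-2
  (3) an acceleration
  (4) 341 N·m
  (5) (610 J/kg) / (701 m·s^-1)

(4)

Reference: J = N·m = kg·m²·s⁻².
Each option:
  (1) [volumetric flow rate] = m³·s⁻¹
  (2) kg·m²·s⁻³·A⁻²
  (3) [acceleration] = m·s⁻²
  (4) N·m = kg·m·s⁻²·m = kg·m²·s⁻²  ← same
  (5) [m²·s⁻²] / [m·s⁻¹] = m·s⁻¹
Only (4) matches kg·m²·s⁻².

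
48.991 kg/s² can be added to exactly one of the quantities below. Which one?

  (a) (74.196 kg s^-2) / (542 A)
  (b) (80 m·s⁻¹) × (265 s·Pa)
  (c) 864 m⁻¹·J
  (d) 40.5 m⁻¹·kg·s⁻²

Reference: kg·s⁻².
Each option:
  (a) [kg·s⁻²] / [A] = kg·s⁻²·A⁻¹
  (b) [m·s⁻¹] · [kg·m⁻¹·s⁻¹] = kg·s⁻²  ← same
  (c) J·m⁻¹ = N·m·m⁻¹ = kg·m·s⁻²
  (d) kg·m⁻¹·s⁻²
Only (b) matches kg·s⁻².

(b)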